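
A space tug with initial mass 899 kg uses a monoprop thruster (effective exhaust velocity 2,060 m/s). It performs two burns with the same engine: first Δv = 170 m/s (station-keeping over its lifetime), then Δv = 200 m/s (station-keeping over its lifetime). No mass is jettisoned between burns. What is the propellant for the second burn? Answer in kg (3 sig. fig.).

propellant for the second burn ≈ 76.6 kg

After the first burn: m = 899 × exp(−170/2060.0) = 899 × 0.92079 = 827.79 kg.
After the second burn: m = 827.79 × exp(−200/2060.0) = 827.79 × 0.90748 = 751.203 kg.
Second-burn propellant = 827.79 − 751.203 = 76.587 kg.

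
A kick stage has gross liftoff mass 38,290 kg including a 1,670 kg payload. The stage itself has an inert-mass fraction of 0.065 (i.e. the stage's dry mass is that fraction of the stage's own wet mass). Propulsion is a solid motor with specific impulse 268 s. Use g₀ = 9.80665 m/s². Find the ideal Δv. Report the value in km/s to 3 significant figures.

Stage wet mass = m₀ − payload = 38,290 − 1,670 = 36,620 kg.
Stage dry mass = ε × stage wet mass = 0.065 × 36,620 = 2,380.3 kg.
Burnout mass m_f = stage dry + payload = 2,380.3 + 1,670 = 4,050.3 kg.
v_e = Isp · g₀ = 268 × 9.80665 = 2628.2 m/s.
Using Δv = v_e ln(m₀/m_f): Δv = v_e · ln(38,290/4,050.3) = 2628.2 × ln(9.454) = 2628.2 × 2.2464 ≈ 5904 m/s.

Δv ≈ 5.90 km/s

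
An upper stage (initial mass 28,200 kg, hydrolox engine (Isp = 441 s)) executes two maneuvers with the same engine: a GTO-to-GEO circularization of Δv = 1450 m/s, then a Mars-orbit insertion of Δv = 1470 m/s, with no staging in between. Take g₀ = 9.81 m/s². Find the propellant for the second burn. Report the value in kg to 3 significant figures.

propellant for the second burn ≈ 5810 kg

v_e = Isp · g₀ = 441 × 9.81 = 4326.2 m/s.
After the first burn: m = 28200 × exp(−1450/4326.2) = 28200 × 0.71522 = 20,169.2 kg.
After the second burn: m = 20,169.2 × exp(−1470/4326.2) = 20,169.2 × 0.71192 = 14,358.9 kg.
Second-burn propellant = 20,169.2 − 14,358.9 = 5,810.3 kg.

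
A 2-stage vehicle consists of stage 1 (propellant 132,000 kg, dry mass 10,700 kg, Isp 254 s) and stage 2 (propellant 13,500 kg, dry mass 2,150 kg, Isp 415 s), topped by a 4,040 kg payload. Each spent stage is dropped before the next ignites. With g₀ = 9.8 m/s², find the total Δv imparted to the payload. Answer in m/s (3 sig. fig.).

Ignition mass of stage 1 = 132,000+10,700 + 13,500+2,150 + 4,040 = 162,390 kg.
Stage 1: m₀ = 162,390 kg, m_f = 162,390 − 132,000 = 30,390 kg; Δv = 254×9.8×ln(5.344) = 2489.2×1.6759 ≈ 4172 m/s.
Stage 2: m₀ = 19,690 kg, m_f = 19,690 − 13,500 = 6,190 kg; Δv = 415×9.8×ln(3.181) = 4067.0×1.1572 ≈ 4706 m/s.
Total Δv = 4172 + 4706 = 8878 m/s.

Δv ≈ 8880 m/s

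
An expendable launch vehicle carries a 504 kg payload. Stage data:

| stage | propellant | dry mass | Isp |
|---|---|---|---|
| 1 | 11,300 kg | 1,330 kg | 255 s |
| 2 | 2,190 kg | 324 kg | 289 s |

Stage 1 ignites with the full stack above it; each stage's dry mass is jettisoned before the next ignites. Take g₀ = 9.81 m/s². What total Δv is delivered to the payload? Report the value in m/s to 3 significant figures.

Δv ≈ 6870 m/s

Ignition mass of stage 1 = 11,300+1,330 + 2,190+324 + 504 = 15,648 kg.
Stage 1: m₀ = 15,648 kg, m_f = 15,648 − 11,300 = 4,348 kg; Δv = 255×9.81×ln(3.599) = 2501.6×1.2806 ≈ 3204 m/s.
Stage 2: m₀ = 3,018 kg, m_f = 3,018 − 2,190 = 828 kg; Δv = 289×9.81×ln(3.645) = 2835.1×1.2933 ≈ 3667 m/s.
Total Δv = 3204 + 3667 = 6871 m/s.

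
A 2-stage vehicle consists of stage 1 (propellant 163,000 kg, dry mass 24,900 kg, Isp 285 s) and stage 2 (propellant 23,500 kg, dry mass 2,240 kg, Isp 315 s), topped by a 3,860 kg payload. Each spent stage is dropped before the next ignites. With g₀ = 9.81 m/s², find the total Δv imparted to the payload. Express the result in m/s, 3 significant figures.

Ignition mass of stage 1 = 163,000+24,900 + 23,500+2,240 + 3,860 = 217,500 kg.
Stage 1: m₀ = 217,500 kg, m_f = 217,500 − 163,000 = 54,500 kg; Δv = 285×9.81×ln(3.991) = 2795.9×1.3840 ≈ 3869 m/s.
Stage 2: m₀ = 29,600 kg, m_f = 29,600 − 23,500 = 6,100 kg; Δv = 315×9.81×ln(4.852) = 3090.2×1.5795 ≈ 4881 m/s.
Total Δv = 3869 + 4881 = 8750 m/s.

Δv ≈ 8750 m/s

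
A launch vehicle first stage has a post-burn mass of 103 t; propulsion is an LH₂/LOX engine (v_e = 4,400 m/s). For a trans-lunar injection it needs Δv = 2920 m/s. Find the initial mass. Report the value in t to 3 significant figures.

initial mass ≈ 200 t

m₀/m_f = exp(Δv / v_e) = exp(2920 / 4400.0) = exp(0.6636) = 1.9418.
m₀ = m_f × 1.9418 = 103 × 1.9418 = 200.005 t.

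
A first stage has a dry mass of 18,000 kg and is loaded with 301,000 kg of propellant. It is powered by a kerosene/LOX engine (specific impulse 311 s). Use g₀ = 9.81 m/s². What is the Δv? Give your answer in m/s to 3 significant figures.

Δv ≈ 8770 m/s

v_e = Isp · g₀ = 311 × 9.81 = 3050.9 m/s.
m₀ = m_dry + m_prop = 18,000 + 301,000 = 319,000 kg.
Rocket equation: Δv = v_e · ln(m₀/m_f) = 3050.9 × ln(17.72) = 3050.9 × 2.8748 ≈ 8770.8 m/s.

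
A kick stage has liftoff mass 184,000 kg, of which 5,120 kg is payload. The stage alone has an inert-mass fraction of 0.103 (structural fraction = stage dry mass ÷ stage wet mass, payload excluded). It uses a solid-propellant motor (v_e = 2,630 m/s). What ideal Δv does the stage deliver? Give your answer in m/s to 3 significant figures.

Δv ≈ 5410 m/s

Stage wet mass = m₀ − payload = 184,000 − 5,120 = 178,880 kg.
Stage dry mass = ε × stage wet mass = 0.103 × 178,880 = 18,424.6 kg.
Burnout mass m_f = stage dry + payload = 18,424.6 + 5,120 = 23,544.6 kg.
Using Δv = v_e ln(m₀/m_f): Δv = v_e · ln(184,000/23,544.6) = 2630.0 × ln(7.815) = 2630.0 × 2.0560 ≈ 5407 m/s.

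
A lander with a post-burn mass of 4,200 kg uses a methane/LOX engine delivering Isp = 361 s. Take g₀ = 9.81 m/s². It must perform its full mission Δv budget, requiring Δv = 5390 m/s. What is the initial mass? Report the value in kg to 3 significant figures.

v_e = Isp · g₀ = 361 × 9.81 = 3541.4 m/s.
m₀/m_f = exp(Δv / v_e) = exp(5390 / 3541.4) = exp(1.5220) = 4.5813.
m₀ = m_f × 4.5813 = 4,200 × 4.5813 = 19,241.5 kg.

initial mass ≈ 19200 kg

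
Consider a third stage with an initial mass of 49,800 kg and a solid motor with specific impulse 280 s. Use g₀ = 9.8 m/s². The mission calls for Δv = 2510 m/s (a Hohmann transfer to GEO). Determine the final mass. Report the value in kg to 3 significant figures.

v_e = Isp · g₀ = 280 × 9.8 = 2744.0 m/s.
m₀/m_f = exp(Δv / v_e) = exp(2510 / 2744.0) = exp(0.9147) = 2.4961.
m_f = m₀ / 2.4961 = 49,800 / 2.4961 = 19,951.1 kg.

final mass ≈ 20000 kg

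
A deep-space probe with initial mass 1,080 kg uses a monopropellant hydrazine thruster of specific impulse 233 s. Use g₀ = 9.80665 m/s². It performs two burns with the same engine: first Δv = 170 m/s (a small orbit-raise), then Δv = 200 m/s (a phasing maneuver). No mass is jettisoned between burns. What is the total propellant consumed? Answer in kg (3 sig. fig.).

total propellant consumed ≈ 161 kg

v_e = Isp · g₀ = 233 × 9.80665 = 2284.9 m/s.
After the first burn: m = 1080 × exp(−170/2284.9) = 1080 × 0.92830 = 1,002.56 kg.
After the second burn: m = 1,002.56 × exp(−200/2284.9) = 1,002.56 × 0.91619 = 918.535 kg.
Total propellant = m₀ − m_final = 1080 − 918.535 = 161.465 kg.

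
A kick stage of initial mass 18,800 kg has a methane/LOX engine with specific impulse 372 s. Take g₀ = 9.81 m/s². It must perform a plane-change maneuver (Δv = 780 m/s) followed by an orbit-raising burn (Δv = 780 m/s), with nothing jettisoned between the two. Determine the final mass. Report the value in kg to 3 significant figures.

final mass ≈ 12300 kg

v_e = Isp · g₀ = 372 × 9.81 = 3649.3 m/s.
After the first burn: m = 18800 × exp(−780/3649.3) = 18800 × 0.80756 = 15,182.1 kg.
After the second burn: m = 15,182.1 × exp(−780/3649.3) = 15,182.1 × 0.80756 = 12,260.5 kg.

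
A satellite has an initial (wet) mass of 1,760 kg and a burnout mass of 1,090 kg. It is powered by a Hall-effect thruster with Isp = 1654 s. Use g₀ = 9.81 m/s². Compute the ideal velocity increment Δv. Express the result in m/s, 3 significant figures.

Δv ≈ 7770 m/s

v_e = Isp · g₀ = 1654 × 9.81 = 16225.7 m/s.
Using Δv = v_e ln(m₀/m_f): Δv = v_e · ln(m₀/m_f) = 16225.7 × ln(1.615) = 16225.7 × 0.4791 ≈ 7774.3 m/s.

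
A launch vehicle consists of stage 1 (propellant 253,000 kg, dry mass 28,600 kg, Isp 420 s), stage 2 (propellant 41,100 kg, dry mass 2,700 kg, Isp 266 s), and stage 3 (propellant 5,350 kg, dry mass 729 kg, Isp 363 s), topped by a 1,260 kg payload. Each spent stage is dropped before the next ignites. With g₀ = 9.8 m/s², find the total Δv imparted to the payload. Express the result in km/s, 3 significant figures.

Ignition mass of stage 1 = 253,000+28,600 + 41,100+2,700 + 5,350+729 + 1,260 = 332,739 kg.
Stage 1: m₀ = 332,739 kg, m_f = 332,739 − 253,000 = 79,739 kg; Δv = 420×9.8×ln(4.173) = 4116.0×1.4286 ≈ 5880 m/s.
Stage 2: m₀ = 51,139 kg, m_f = 51,139 − 41,100 = 10,039 kg; Δv = 266×9.8×ln(5.094) = 2606.8×1.6281 ≈ 4244 m/s.
Stage 3: m₀ = 7,339 kg, m_f = 7,339 − 5,350 = 1,989 kg; Δv = 363×9.8×ln(3.69) = 3557.4×1.3056 ≈ 4644 m/s.
Total Δv = 5880 + 4244 + 4644 = 14768 m/s.

Δv ≈ 14.8 km/s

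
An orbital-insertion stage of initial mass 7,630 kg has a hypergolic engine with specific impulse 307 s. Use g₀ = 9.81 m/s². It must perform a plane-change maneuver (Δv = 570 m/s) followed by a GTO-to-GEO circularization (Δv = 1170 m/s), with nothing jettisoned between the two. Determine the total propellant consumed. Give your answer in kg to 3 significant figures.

v_e = Isp · g₀ = 307 × 9.81 = 3011.7 m/s.
After the first burn: m = 7630 × exp(−570/3011.7) = 7630 × 0.82757 = 6,314.36 kg.
After the second burn: m = 6,314.36 × exp(−1170/3011.7) = 6,314.36 × 0.67808 = 4,281.64 kg.
Total propellant = m₀ − m_final = 7630 − 4,281.64 = 3,348.36 kg.

total propellant consumed ≈ 3350 kg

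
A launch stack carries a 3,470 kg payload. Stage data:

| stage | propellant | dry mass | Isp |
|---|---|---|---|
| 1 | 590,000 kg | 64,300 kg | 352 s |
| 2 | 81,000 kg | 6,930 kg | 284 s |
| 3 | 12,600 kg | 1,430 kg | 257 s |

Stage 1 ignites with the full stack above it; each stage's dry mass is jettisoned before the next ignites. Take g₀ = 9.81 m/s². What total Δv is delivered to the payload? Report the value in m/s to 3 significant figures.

Ignition mass of stage 1 = 590,000+64,300 + 81,000+6,930 + 12,600+1,430 + 3,470 = 759,730 kg.
Stage 1: m₀ = 759,730 kg, m_f = 759,730 − 590,000 = 169,730 kg; Δv = 352×9.81×ln(4.476) = 3453.1×1.4988 ≈ 5175 m/s.
Stage 2: m₀ = 105,430 kg, m_f = 105,430 − 81,000 = 24,430 kg; Δv = 284×9.81×ln(4.316) = 2786.0×1.4622 ≈ 4074 m/s.
Stage 3: m₀ = 17,500 kg, m_f = 17,500 − 12,600 = 4,900 kg; Δv = 257×9.81×ln(3.571) = 2521.2×1.2730 ≈ 3209 m/s.
Total Δv = 5175 + 4074 + 3209 = 12458 m/s.

Δv ≈ 12500 m/s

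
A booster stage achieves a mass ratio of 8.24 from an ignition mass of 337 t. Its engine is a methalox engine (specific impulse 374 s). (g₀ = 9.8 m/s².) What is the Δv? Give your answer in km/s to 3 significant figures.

v_e = Isp · g₀ = 374 × 9.8 = 3665.2 m/s.
Rocket equation: Δv = v_e · ln(8.24) = 3665.2 × 2.1090 ≈ 7729.9 m/s.

Δv ≈ 7.73 km/s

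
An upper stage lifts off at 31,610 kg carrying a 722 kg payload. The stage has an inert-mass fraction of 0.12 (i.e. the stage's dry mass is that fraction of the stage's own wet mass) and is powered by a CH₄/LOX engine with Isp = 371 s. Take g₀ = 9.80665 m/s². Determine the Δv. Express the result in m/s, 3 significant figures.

Δv ≈ 7150 m/s

Stage wet mass = m₀ − payload = 31,610 − 722 = 30,888 kg.
Stage dry mass = ε × stage wet mass = 0.12 × 30,888 = 3,706.56 kg.
Burnout mass m_f = stage dry + payload = 3,706.56 + 722 = 4,428.56 kg.
v_e = Isp · g₀ = 371 × 9.80665 = 3638.3 m/s.
Δv = v_e · ln(31,610/4,428.56) = 3638.3 × ln(7.138) = 3638.3 × 1.9654 ≈ 7151 m/s.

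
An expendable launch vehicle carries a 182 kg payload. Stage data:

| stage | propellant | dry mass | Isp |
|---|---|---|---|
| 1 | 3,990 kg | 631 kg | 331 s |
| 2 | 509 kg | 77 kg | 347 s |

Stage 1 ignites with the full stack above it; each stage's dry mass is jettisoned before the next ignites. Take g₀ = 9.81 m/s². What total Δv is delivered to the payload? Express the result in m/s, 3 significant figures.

Ignition mass of stage 1 = 3,990+631 + 509+77 + 182 = 5,389 kg.
Stage 1: m₀ = 5,389 kg, m_f = 5,389 − 3,990 = 1,399 kg; Δv = 331×9.81×ln(3.852) = 3247.1×1.3486 ≈ 4379 m/s.
Stage 2: m₀ = 768 kg, m_f = 768 − 509 = 259 kg; Δv = 347×9.81×ln(2.965) = 3404.1×1.0870 ≈ 3700 m/s.
Total Δv = 4379 + 3700 = 8079 m/s.

Δv ≈ 8080 m/s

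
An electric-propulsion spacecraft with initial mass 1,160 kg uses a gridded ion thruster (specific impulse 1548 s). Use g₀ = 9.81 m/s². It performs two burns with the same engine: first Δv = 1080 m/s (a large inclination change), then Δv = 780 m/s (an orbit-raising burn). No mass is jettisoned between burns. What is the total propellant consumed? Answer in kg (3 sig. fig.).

total propellant consumed ≈ 134 kg

v_e = Isp · g₀ = 1548 × 9.81 = 15185.9 m/s.
After the first burn: m = 1160 × exp(−1080/15185.9) = 1160 × 0.93135 = 1,080.37 kg.
After the second burn: m = 1,080.37 × exp(−780/15185.9) = 1,080.37 × 0.94993 = 1,026.28 kg.
Total propellant = m₀ − m_final = 1160 − 1,026.28 = 133.72 kg.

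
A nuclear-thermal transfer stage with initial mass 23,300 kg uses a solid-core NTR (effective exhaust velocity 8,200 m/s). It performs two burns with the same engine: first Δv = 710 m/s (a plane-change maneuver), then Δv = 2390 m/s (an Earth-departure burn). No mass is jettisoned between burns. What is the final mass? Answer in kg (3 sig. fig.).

After the first burn: m = 23300 × exp(−710/8200.0) = 23300 × 0.91706 = 21,367.5 kg.
After the second burn: m = 21,367.5 × exp(−2390/8200.0) = 21,367.5 × 0.74717 = 15,965.2 kg.

final mass ≈ 16000 kg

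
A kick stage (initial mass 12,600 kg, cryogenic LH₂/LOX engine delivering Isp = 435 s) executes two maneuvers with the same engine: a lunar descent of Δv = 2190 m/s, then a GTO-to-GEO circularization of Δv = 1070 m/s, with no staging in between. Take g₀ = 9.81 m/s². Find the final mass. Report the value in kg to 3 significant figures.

v_e = Isp · g₀ = 435 × 9.81 = 4267.4 m/s.
After the first burn: m = 12600 × exp(−2190/4267.4) = 12600 × 0.59858 = 7,542.11 kg.
After the second burn: m = 7,542.11 × exp(−1070/4267.4) = 7,542.11 × 0.77822 = 5,869.42 kg.

final mass ≈ 5870 kg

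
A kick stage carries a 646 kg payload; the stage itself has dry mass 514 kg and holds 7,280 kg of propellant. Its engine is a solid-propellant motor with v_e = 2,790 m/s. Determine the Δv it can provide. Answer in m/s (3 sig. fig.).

Δv ≈ 5540 m/s

m₀ = payload + dry + propellant = 646 + 514 + 7,280 = 8,440 kg.
m_f = payload + dry = 646 + 514 = 1,160 kg.
Δv = v_e · ln(m₀/m_f) = 2790.0 × ln(7.276) = 2790.0 × 1.9846 ≈ 5536.9 m/s.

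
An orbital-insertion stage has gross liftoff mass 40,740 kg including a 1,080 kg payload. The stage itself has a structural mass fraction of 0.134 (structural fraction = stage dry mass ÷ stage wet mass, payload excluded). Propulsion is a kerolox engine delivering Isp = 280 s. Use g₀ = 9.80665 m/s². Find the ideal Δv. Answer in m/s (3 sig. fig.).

Stage wet mass = m₀ − payload = 40,740 − 1,080 = 39,660 kg.
Stage dry mass = ε × stage wet mass = 0.134 × 39,660 = 5,314.44 kg.
Burnout mass m_f = stage dry + payload = 5,314.44 + 1,080 = 6,394.44 kg.
v_e = Isp · g₀ = 280 × 9.80665 = 2745.9 m/s.
By the Tsiolkovsky rocket equation, Δv = v_e · ln(40,740/6,394.44) = 2745.9 × ln(6.371) = 2745.9 × 1.8518 ≈ 5085 m/s.

Δv ≈ 5080 m/s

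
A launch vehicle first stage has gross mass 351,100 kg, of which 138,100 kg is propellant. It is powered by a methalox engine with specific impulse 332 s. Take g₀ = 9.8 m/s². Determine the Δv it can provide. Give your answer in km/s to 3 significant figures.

Δv ≈ 1.63 km/s

v_e = Isp · g₀ = 332 × 9.8 = 3253.6 m/s.
m_f = m₀ − m_prop = 351,100 − 138,100 = 213,000 kg.
Δv = v_e · ln(m₀/m_f) = 3253.6 × ln(1.648) = 3253.6 × 0.4998 ≈ 1626.1 m/s.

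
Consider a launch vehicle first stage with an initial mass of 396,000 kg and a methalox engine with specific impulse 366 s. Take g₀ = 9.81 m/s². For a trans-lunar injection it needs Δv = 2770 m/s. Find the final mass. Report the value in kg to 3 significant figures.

final mass ≈ 183000 kg

v_e = Isp · g₀ = 366 × 9.81 = 3590.5 m/s.
m₀/m_f = exp(Δv / v_e) = exp(2770 / 3590.5) = exp(0.7715) = 2.1630.
m_f = m₀ / 2.1630 = 396,000 / 2.1630 = 183,079 kg.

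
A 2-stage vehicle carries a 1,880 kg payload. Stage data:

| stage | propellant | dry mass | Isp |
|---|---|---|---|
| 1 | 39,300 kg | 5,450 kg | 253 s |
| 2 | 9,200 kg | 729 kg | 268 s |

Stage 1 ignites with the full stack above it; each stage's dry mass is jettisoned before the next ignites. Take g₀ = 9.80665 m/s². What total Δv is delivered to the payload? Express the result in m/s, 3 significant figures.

Ignition mass of stage 1 = 39,300+5,450 + 9,200+729 + 1,880 = 56,559 kg.
Stage 1: m₀ = 56,559 kg, m_f = 56,559 − 39,300 = 17,259 kg; Δv = 253×9.80665×ln(3.277) = 2481.1×1.1870 ≈ 2945 m/s.
Stage 2: m₀ = 11,809 kg, m_f = 11,809 − 9,200 = 2,609 kg; Δv = 268×9.80665×ln(4.526) = 2628.2×1.5099 ≈ 3968 m/s.
Total Δv = 2945 + 3968 = 6913 m/s.

Δv ≈ 6910 m/s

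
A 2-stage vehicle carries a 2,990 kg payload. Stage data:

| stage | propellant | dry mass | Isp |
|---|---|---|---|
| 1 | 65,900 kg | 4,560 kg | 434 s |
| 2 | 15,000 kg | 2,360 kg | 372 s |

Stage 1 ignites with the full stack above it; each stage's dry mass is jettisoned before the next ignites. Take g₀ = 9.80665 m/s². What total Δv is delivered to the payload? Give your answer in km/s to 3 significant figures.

Ignition mass of stage 1 = 65,900+4,560 + 15,000+2,360 + 2,990 = 90,810 kg.
Stage 1: m₀ = 90,810 kg, m_f = 90,810 − 65,900 = 24,910 kg; Δv = 434×9.80665×ln(3.646) = 4256.1×1.2935 ≈ 5505 m/s.
Stage 2: m₀ = 20,350 kg, m_f = 20,350 − 15,000 = 5,350 kg; Δv = 372×9.80665×ln(3.804) = 3648.1×1.3360 ≈ 4874 m/s.
Total Δv = 5505 + 4874 = 10379 m/s.

Δv ≈ 10.4 km/s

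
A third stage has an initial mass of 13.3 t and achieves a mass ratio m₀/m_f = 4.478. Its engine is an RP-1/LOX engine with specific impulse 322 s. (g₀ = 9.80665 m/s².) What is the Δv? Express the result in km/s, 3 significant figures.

v_e = Isp · g₀ = 322 × 9.80665 = 3157.7 m/s.
Δv = v_e · ln(4.478) = 3157.7 × 1.4992 ≈ 4734.0 m/s.

Δv ≈ 4.73 km/s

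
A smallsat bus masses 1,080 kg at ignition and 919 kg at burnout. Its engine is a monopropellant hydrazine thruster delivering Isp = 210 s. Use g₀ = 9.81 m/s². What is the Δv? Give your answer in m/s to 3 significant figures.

v_e = Isp · g₀ = 210 × 9.81 = 2060.1 m/s.
Rocket equation: Δv = v_e · ln(m₀/m_f) = 2060.1 × ln(1.175) = 2060.1 × 0.1614 ≈ 332.6 m/s.

Δv ≈ 333 m/s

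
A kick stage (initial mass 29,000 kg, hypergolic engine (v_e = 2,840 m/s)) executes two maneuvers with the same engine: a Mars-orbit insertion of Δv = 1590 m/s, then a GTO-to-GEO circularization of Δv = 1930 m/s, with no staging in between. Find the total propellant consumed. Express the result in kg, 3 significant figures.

After the first burn: m = 29000 × exp(−1590/2840.0) = 29000 × 0.57129 = 16,567.4 kg.
After the second burn: m = 16,567.4 × exp(−1930/2840.0) = 16,567.4 × 0.50683 = 8,396.86 kg.
Total propellant = m₀ − m_final = 29000 − 8,396.86 = 20,603.14 kg.

total propellant consumed ≈ 20600 kg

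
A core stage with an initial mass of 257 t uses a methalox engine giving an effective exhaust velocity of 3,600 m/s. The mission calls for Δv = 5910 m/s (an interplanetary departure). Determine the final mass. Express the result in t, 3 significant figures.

By the Tsiolkovsky rocket equation, m₀/m_f = exp(Δv / v_e) = exp(5910 / 3600.0) = exp(1.6417) = 5.1638.
m_f = m₀ / 5.1638 = 257 / 5.1638 = 49.7695 t.

final mass ≈ 49.8 t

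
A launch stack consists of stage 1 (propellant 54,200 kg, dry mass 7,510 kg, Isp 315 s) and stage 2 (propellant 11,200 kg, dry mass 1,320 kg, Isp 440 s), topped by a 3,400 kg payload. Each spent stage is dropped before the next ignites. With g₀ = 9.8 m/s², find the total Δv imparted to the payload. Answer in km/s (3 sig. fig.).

Ignition mass of stage 1 = 54,200+7,510 + 11,200+1,320 + 3,400 = 77,630 kg.
Stage 1: m₀ = 77,630 kg, m_f = 77,630 − 54,200 = 23,430 kg; Δv = 315×9.8×ln(3.313) = 3087.0×1.1979 ≈ 3698 m/s.
Stage 2: m₀ = 15,920 kg, m_f = 15,920 − 11,200 = 4,720 kg; Δv = 440×9.8×ln(3.373) = 4312.0×1.2158 ≈ 5242 m/s.
Total Δv = 3698 + 5242 = 8940 m/s.

Δv ≈ 8.94 km/s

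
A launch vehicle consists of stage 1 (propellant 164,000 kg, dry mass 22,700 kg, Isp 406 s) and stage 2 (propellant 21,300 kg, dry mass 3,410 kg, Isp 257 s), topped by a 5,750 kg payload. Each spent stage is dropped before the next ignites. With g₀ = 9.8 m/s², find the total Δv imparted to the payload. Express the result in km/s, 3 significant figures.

Ignition mass of stage 1 = 164,000+22,700 + 21,300+3,410 + 5,750 = 217,160 kg.
Stage 1: m₀ = 217,160 kg, m_f = 217,160 − 164,000 = 53,160 kg; Δv = 406×9.8×ln(4.085) = 3978.8×1.4073 ≈ 5599 m/s.
Stage 2: m₀ = 30,460 kg, m_f = 30,460 − 21,300 = 9,160 kg; Δv = 257×9.8×ln(3.325) = 2518.6×1.2016 ≈ 3026 m/s.
Total Δv = 5599 + 3026 = 8625 m/s.

Δv ≈ 8.63 km/s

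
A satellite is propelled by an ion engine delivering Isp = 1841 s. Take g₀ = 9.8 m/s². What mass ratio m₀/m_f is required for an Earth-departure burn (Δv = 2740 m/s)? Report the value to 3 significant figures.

v_e = Isp · g₀ = 1841 × 9.8 = 18041.8 m/s.
Rocket equation: m₀/m_f = exp(Δv / v_e) = exp(2740 / 18041.8) = exp(0.1519) = 1.1640.

mass ratio ≈ 1.16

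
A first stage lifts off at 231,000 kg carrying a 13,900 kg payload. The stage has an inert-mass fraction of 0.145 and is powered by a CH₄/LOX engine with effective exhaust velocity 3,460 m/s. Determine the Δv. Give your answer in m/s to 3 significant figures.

Stage wet mass = m₀ − payload = 231,000 − 13,900 = 217,100 kg.
Stage dry mass = ε × stage wet mass = 0.145 × 217,100 = 31,479.5 kg.
Burnout mass m_f = stage dry + payload = 31,479.5 + 13,900 = 45,379.5 kg.
Using Δv = v_e ln(m₀/m_f): Δv = v_e · ln(231,000/45,379.5) = 3460.0 × ln(5.09) = 3460.0 × 1.6274 ≈ 5631 m/s.

Δv ≈ 5630 m/s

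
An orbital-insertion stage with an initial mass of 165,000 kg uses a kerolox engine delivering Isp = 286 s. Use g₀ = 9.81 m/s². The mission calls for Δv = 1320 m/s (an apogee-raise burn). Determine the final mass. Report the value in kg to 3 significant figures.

v_e = Isp · g₀ = 286 × 9.81 = 2805.7 m/s.
By the Tsiolkovsky rocket equation, m₀/m_f = exp(Δv / v_e) = exp(1320 / 2805.7) = exp(0.4705) = 1.6008.
m_f = m₀ / 1.6008 = 165,000 / 1.6008 = 103,073 kg.

final mass ≈ 103000 kg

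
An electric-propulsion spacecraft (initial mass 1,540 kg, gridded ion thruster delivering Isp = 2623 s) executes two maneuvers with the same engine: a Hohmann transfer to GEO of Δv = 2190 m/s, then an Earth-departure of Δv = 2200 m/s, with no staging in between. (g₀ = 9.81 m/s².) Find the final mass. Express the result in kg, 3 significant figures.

v_e = Isp · g₀ = 2623 × 9.81 = 25731.6 m/s.
After the first burn: m = 1540 × exp(−2190/25731.6) = 1540 × 0.91841 = 1,414.35 kg.
After the second burn: m = 1,414.35 × exp(−2200/25731.6) = 1,414.35 × 0.91806 = 1,298.46 kg.

final mass ≈ 1300 kg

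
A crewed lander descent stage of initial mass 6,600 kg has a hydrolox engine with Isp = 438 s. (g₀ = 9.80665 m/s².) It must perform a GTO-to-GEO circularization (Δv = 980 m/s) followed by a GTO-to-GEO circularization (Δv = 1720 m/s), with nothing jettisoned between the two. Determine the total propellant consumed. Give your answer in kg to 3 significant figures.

v_e = Isp · g₀ = 438 × 9.80665 = 4295.3 m/s.
After the first burn: m = 6600 × exp(−980/4295.3) = 6600 × 0.79600 = 5,253.6 kg.
After the second burn: m = 5,253.6 × exp(−1720/4295.3) = 5,253.6 × 0.67003 = 3,520.07 kg.
Total propellant = m₀ − m_final = 6600 − 3,520.07 = 3,079.93 kg.

total propellant consumed ≈ 3080 kg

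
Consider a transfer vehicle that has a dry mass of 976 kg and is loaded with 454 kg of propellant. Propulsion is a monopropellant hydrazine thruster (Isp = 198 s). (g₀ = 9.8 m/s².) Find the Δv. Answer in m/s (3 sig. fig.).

Δv ≈ 741 m/s

v_e = Isp · g₀ = 198 × 9.8 = 1940.4 m/s.
m₀ = m_dry + m_prop = 976 + 454 = 1,430 kg.
Δv = v_e · ln(m₀/m_f) = 1940.4 × ln(1.465) = 1940.4 × 0.3820 ≈ 741.2 m/s.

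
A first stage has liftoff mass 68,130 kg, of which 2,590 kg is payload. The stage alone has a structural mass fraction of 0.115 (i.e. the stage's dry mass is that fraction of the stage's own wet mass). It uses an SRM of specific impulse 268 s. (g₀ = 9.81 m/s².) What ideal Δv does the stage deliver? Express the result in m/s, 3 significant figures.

Stage wet mass = m₀ − payload = 68,130 − 2,590 = 65,540 kg.
Stage dry mass = ε × stage wet mass = 0.115 × 65,540 = 7,537.1 kg.
Burnout mass m_f = stage dry + payload = 7,537.1 + 2,590 = 10,127.1 kg.
v_e = Isp · g₀ = 268 × 9.81 = 2629.1 m/s.
Rocket equation: Δv = v_e · ln(68,130/10,127.1) = 2629.1 × ln(6.727) = 2629.1 × 1.9062 ≈ 5012 m/s.

Δv ≈ 5010 m/s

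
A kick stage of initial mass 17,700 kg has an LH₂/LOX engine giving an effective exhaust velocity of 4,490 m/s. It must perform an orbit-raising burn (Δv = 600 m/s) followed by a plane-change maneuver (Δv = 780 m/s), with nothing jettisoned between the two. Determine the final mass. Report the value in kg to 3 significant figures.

After the first burn: m = 17700 × exp(−600/4490.0) = 17700 × 0.87491 = 15,485.9 kg.
After the second burn: m = 15,485.9 × exp(−780/4490.0) = 15,485.9 × 0.84053 = 13,016.4 kg.

final mass ≈ 13000 kg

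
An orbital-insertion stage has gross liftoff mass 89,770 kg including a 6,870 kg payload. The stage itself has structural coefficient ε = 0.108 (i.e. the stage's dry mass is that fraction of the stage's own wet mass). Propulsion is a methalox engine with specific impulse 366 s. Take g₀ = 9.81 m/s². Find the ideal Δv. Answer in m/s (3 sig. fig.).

Δv ≈ 6230 m/s

Stage wet mass = m₀ − payload = 89,770 − 6,870 = 82,900 kg.
Stage dry mass = ε × stage wet mass = 0.108 × 82,900 = 8,953.2 kg.
Burnout mass m_f = stage dry + payload = 8,953.2 + 6,870 = 15,823.2 kg.
v_e = Isp · g₀ = 366 × 9.81 = 3590.5 m/s.
By the Tsiolkovsky rocket equation, Δv = v_e · ln(89,770/15,823.2) = 3590.5 × ln(5.673) = 3590.5 × 1.7358 ≈ 6232 m/s.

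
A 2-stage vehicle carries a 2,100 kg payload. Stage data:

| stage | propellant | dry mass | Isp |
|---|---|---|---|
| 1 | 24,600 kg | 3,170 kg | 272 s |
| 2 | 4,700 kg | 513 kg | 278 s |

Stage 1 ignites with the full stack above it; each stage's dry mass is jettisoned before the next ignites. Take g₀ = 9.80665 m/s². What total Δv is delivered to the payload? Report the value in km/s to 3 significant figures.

Δv ≈ 6.03 km/s

Ignition mass of stage 1 = 24,600+3,170 + 4,700+513 + 2,100 = 35,083 kg.
Stage 1: m₀ = 35,083 kg, m_f = 35,083 − 24,600 = 10,483 kg; Δv = 272×9.80665×ln(3.347) = 2667.4×1.2080 ≈ 3222 m/s.
Stage 2: m₀ = 7,313 kg, m_f = 7,313 − 4,700 = 2,613 kg; Δv = 278×9.80665×ln(2.799) = 2726.2×1.0292 ≈ 2806 m/s.
Total Δv = 3222 + 2806 = 6028 m/s.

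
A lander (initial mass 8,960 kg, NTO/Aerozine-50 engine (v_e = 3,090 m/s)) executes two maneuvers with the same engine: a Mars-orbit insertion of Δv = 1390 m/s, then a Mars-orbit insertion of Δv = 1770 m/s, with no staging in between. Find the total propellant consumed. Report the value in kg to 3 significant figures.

After the first burn: m = 8960 × exp(−1390/3090.0) = 8960 × 0.63773 = 5,714.06 kg.
After the second burn: m = 5,714.06 × exp(−1770/3090.0) = 5,714.06 × 0.56394 = 3,222.39 kg.
Total propellant = m₀ − m_final = 8960 − 3,222.39 = 5,737.61 kg.

total propellant consumed ≈ 5740 kg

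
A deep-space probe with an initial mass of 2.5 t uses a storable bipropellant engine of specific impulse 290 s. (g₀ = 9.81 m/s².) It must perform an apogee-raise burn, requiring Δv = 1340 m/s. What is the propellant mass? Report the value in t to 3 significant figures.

v_e = Isp · g₀ = 290 × 9.81 = 2844.9 m/s.
By the Tsiolkovsky rocket equation, m₀/m_f = exp(Δv / v_e) = exp(1340 / 2844.9) = exp(0.4710) = 1.6016.
m_f = 2.5 / 1.6016 = 1.56094 t, so propellant = m₀ − m_f = 2.5 − 1.56094 = 0.93906 t.

propellant mass ≈ 0.939 t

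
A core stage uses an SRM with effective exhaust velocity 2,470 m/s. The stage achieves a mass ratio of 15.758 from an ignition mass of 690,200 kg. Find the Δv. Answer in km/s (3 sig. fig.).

Δv = v_e · ln(15.758) = 2470.0 × 2.7573 ≈ 6810.6 m/s.

Δv ≈ 6.81 km/s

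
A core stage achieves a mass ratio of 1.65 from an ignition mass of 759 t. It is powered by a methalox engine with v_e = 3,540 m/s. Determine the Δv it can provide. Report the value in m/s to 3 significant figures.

Δv ≈ 1770 m/s

From the ideal rocket equation, Δv = v_e · ln(1.65) = 3540.0 × 0.5008 ≈ 1772.7 m/s.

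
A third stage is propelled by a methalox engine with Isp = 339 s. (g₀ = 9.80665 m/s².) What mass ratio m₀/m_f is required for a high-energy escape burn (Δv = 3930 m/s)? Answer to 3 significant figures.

v_e = Isp · g₀ = 339 × 9.80665 = 3324.5 m/s.
m₀/m_f = exp(Δv / v_e) = exp(3930 / 3324.5) = exp(1.1821) = 3.2614.

mass ratio ≈ 3.26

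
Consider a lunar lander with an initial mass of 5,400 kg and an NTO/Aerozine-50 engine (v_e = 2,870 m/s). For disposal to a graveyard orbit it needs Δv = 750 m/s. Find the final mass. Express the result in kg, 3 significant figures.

final mass ≈ 4160 kg

m₀/m_f = exp(Δv / v_e) = exp(750 / 2870.0) = exp(0.2613) = 1.2986.
m_f = m₀ / 1.2986 = 5,400 / 1.2986 = 4,158.32 kg.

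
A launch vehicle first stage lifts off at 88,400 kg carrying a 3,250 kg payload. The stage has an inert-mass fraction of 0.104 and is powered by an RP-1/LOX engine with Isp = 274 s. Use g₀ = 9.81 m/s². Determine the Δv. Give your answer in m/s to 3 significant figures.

Stage wet mass = m₀ − payload = 88,400 − 3,250 = 85,150 kg.
Stage dry mass = ε × stage wet mass = 0.104 × 85,150 = 8,855.6 kg.
Burnout mass m_f = stage dry + payload = 8,855.6 + 3,250 = 12,105.6 kg.
v_e = Isp · g₀ = 274 × 9.81 = 2687.9 m/s.
Δv = v_e · ln(88,400/12,105.6) = 2687.9 × ln(7.302) = 2687.9 × 1.9882 ≈ 5344 m/s.

Δv ≈ 5340 m/s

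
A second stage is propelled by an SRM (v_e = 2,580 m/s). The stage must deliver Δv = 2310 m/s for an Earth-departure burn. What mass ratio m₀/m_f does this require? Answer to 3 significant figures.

By the Tsiolkovsky rocket equation, m₀/m_f = exp(Δv / v_e) = exp(2310 / 2580.0) = exp(0.8953) = 2.4482.

mass ratio ≈ 2.45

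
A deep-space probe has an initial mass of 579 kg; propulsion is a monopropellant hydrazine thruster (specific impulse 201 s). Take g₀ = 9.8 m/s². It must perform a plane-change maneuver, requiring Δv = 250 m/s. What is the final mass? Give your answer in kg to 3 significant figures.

v_e = Isp · g₀ = 201 × 9.8 = 1969.8 m/s.
m₀/m_f = exp(Δv / v_e) = exp(250 / 1969.8) = exp(0.1269) = 1.1353.
m_f = m₀ / 1.1353 = 579 / 1.1353 = 509.997 kg.

final mass ≈ 510 kg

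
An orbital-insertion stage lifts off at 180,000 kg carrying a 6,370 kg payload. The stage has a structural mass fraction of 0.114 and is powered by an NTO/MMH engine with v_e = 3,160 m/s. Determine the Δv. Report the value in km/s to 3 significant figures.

Stage wet mass = m₀ − payload = 180,000 − 6,370 = 173,630 kg.
Stage dry mass = ε × stage wet mass = 0.114 × 173,630 = 19,793.8 kg.
Burnout mass m_f = stage dry + payload = 19,793.8 + 6,370 = 26,163.8 kg.
Rocket equation: Δv = v_e · ln(180,000/26,163.8) = 3160.0 × ln(6.88) = 3160.0 × 1.9286 ≈ 6094 m/s.

Δv ≈ 6.09 km/s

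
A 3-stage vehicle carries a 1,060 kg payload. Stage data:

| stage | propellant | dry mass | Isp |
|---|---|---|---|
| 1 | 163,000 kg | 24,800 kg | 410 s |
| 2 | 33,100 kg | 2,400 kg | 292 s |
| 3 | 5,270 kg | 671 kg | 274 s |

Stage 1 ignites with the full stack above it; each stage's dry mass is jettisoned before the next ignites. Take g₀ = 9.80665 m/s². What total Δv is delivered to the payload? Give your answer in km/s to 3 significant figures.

Ignition mass of stage 1 = 163,000+24,800 + 33,100+2,400 + 5,270+671 + 1,060 = 230,301 kg.
Stage 1: m₀ = 230,301 kg, m_f = 230,301 − 163,000 = 67,301 kg; Δv = 410×9.80665×ln(3.422) = 4020.7×1.2302 ≈ 4946 m/s.
Stage 2: m₀ = 42,501 kg, m_f = 42,501 − 33,100 = 9,401 kg; Δv = 292×9.80665×ln(4.521) = 2863.5×1.5087 ≈ 4320 m/s.
Stage 3: m₀ = 7,001 kg, m_f = 7,001 − 5,270 = 1,731 kg; Δv = 274×9.80665×ln(4.044) = 2687.0×1.3974 ≈ 3755 m/s.
Total Δv = 4946 + 4320 + 3755 = 13021 m/s.

Δv ≈ 13.0 km/s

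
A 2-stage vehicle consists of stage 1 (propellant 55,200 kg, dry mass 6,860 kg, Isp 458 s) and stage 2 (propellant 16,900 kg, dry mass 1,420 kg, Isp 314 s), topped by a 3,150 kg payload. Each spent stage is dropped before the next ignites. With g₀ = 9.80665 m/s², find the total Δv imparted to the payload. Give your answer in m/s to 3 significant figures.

Δv ≈ 9620 m/s

Ignition mass of stage 1 = 55,200+6,860 + 16,900+1,420 + 3,150 = 83,530 kg.
Stage 1: m₀ = 83,530 kg, m_f = 83,530 − 55,200 = 28,330 kg; Δv = 458×9.80665×ln(2.948) = 4491.4×1.0813 ≈ 4857 m/s.
Stage 2: m₀ = 21,470 kg, m_f = 21,470 − 16,900 = 4,570 kg; Δv = 314×9.80665×ln(4.698) = 3079.3×1.5471 ≈ 4764 m/s.
Total Δv = 4857 + 4764 = 9621 m/s.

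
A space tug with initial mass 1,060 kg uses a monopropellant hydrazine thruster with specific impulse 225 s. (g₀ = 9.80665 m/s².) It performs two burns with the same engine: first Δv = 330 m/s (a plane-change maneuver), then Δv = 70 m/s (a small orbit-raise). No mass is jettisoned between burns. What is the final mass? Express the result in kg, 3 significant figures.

v_e = Isp · g₀ = 225 × 9.80665 = 2206.5 m/s.
After the first burn: m = 1060 × exp(−330/2206.5) = 1060 × 0.86109 = 912.755 kg.
After the second burn: m = 912.755 × exp(−70/2206.5) = 912.755 × 0.96877 = 884.25 kg.

final mass ≈ 884 kg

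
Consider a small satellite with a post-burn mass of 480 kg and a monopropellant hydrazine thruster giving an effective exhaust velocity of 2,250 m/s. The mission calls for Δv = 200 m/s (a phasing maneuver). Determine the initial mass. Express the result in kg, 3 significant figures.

initial mass ≈ 525 kg

m₀/m_f = exp(Δv / v_e) = exp(200 / 2250.0) = exp(0.0889) = 1.0930.
m₀ = m_f × 1.0930 = 480 × 1.0930 = 524.64 kg.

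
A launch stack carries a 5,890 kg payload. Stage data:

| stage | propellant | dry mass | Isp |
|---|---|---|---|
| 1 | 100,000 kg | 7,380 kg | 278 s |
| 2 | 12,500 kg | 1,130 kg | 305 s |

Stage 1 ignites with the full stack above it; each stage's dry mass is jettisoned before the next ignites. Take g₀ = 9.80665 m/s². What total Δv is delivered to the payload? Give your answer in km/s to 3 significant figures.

Δv ≈ 7.29 km/s

Ignition mass of stage 1 = 100,000+7,380 + 12,500+1,130 + 5,890 = 126,900 kg.
Stage 1: m₀ = 126,900 kg, m_f = 126,900 − 100,000 = 26,900 kg; Δv = 278×9.80665×ln(4.717) = 2726.2×1.5513 ≈ 4229 m/s.
Stage 2: m₀ = 19,520 kg, m_f = 19,520 − 12,500 = 7,020 kg; Δv = 305×9.80665×ln(2.781) = 2991.0×1.0227 ≈ 3059 m/s.
Total Δv = 4229 + 3059 = 7288 m/s.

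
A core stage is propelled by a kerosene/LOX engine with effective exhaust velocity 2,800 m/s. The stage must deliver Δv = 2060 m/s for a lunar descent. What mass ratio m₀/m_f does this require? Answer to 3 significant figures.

mass ratio ≈ 2.09

By the Tsiolkovsky rocket equation, m₀/m_f = exp(Δv / v_e) = exp(2060 / 2800.0) = exp(0.7357) = 2.0870.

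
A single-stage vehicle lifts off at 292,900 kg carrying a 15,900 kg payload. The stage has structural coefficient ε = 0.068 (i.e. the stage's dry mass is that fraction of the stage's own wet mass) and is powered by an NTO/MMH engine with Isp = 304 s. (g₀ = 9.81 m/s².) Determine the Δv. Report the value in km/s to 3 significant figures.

Δv ≈ 6.36 km/s

Stage wet mass = m₀ − payload = 292,900 − 15,900 = 277,000 kg.
Stage dry mass = ε × stage wet mass = 0.068 × 277,000 = 18,836 kg.
Burnout mass m_f = stage dry + payload = 18,836 + 15,900 = 34,736 kg.
v_e = Isp · g₀ = 304 × 9.81 = 2982.2 m/s.
Δv = v_e · ln(292,900/34,736) = 2982.2 × ln(8.432) = 2982.2 × 2.1321 ≈ 6358 m/s.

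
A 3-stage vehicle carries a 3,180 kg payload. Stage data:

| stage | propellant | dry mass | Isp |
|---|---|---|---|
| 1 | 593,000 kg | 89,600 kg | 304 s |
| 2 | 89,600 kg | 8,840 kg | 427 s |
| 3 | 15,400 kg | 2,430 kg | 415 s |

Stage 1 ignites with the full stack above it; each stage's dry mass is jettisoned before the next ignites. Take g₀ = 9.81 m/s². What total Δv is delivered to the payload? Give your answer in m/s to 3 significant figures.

Δv ≈ 15200 m/s

Ignition mass of stage 1 = 593,000+89,600 + 89,600+8,840 + 15,400+2,430 + 3,180 = 802,050 kg.
Stage 1: m₀ = 802,050 kg, m_f = 802,050 − 593,000 = 209,050 kg; Δv = 304×9.81×ln(3.837) = 2982.2×1.3446 ≈ 4010 m/s.
Stage 2: m₀ = 119,450 kg, m_f = 119,450 − 89,600 = 29,850 kg; Δv = 427×9.81×ln(4.002) = 4188.9×1.3867 ≈ 5809 m/s.
Stage 3: m₀ = 21,010 kg, m_f = 21,010 − 15,400 = 5,610 kg; Δv = 415×9.81×ln(3.745) = 4071.2×1.3204 ≈ 5376 m/s.
Total Δv = 4010 + 5809 + 5376 = 15195 m/s.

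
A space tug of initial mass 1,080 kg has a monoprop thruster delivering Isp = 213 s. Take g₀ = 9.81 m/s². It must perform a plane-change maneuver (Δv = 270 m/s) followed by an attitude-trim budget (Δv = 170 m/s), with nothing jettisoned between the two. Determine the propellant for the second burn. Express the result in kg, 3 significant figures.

v_e = Isp · g₀ = 213 × 9.81 = 2089.5 m/s.
After the first burn: m = 1080 × exp(−270/2089.5) = 1080 × 0.87878 = 949.082 kg.
After the second burn: m = 949.082 × exp(−170/2089.5) = 949.082 × 0.92186 = 874.921 kg.
Second-burn propellant = 949.082 − 874.921 = 74.161 kg.

propellant for the second burn ≈ 74.2 kg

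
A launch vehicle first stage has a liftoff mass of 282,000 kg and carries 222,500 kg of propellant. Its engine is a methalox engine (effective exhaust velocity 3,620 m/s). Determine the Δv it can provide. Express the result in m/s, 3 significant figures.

Δv ≈ 5630 m/s

m_f = m₀ − m_prop = 282,000 − 222,500 = 59,500 kg.
Δv = v_e · ln(m₀/m_f) = 3620.0 × ln(4.739) = 3620.0 × 1.5559 ≈ 5632.5 m/s.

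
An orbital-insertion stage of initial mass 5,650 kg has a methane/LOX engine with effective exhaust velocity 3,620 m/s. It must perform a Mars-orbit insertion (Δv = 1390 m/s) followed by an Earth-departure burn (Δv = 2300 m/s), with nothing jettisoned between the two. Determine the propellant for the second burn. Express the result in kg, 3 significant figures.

After the first burn: m = 5650 × exp(−1390/3620.0) = 5650 × 0.68115 = 3,848.5 kg.
After the second burn: m = 3,848.5 × exp(−2300/3620.0) = 3,848.5 × 0.52975 = 2,038.74 kg.
Second-burn propellant = 3,848.5 − 2,038.74 = 1,809.76 kg.

propellant for the second burn ≈ 1810 kg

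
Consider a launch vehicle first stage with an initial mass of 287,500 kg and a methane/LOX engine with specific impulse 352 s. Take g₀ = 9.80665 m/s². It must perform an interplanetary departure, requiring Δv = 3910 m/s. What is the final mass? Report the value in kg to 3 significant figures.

final mass ≈ 92600 kg

v_e = Isp · g₀ = 352 × 9.80665 = 3451.9 m/s.
m₀/m_f = exp(Δv / v_e) = exp(3910 / 3451.9) = exp(1.1327) = 3.1040.
m_f = m₀ / 3.1040 = 287,500 / 3.1040 = 92,622.4 kg.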